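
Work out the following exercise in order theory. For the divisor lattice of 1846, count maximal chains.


A maximal chain goes from the minimum element to a maximal element via cover relations.
Counting all min-to-max paths in the cover graph.
Total maximal chains: 6


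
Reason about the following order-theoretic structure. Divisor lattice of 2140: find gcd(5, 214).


In a divisor lattice, meet = gcd (greatest common divisor).
By Euclidean algorithm or factoring: gcd(5,214) = 1


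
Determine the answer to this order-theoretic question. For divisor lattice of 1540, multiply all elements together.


Divisors of 1540: [1, 2, 4, 5, 7, 10, 11, 14, 20, 22, 28, 35, 44, 55, 70, 77, 110, 140, 154, 220, 308, 385, 770, 1540]
Product = n^(d(n)/2) = 1540^(24/2)
Product = 177929783385962838621884416000000000000


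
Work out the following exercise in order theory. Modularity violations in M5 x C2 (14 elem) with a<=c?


Modular law: if a <= c then a v (b ^ c) = (a v b) ^ c.
Check all triples (a,b,c) with a <= c among 14 elements.
This lattice is modular (diamonds M_m and their chain-products are modular).
Total violating triples: 0


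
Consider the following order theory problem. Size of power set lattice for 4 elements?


Power set = 2^n.
2^4 = 16


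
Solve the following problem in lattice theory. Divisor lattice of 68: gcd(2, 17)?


Meet=gcd.
gcd(2,17)=1


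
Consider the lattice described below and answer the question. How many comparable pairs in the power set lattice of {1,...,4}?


A comparable pair {a,b} has a < b or b < a in the order.
Count unordered pairs where one element is strictly below the other.
Examples: {{},{1}}, {{},{2}}, {{},{3}}, {{},{4}}, ...
Total comparable pairs: 65


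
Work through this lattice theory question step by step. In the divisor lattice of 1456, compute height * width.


Height = length of longest chain minus 1; width = size of largest antichain.
A maximum chain: 1 | 13 | 91 | 182 | 364 | 728 | 1456  (height 6).
A maximum antichain: {4, 14, 26, 91}  (width 4).
Product = 6 * 4 = 24


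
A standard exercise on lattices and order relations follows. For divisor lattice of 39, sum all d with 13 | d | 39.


Interval [13,39] in divisors of 39: [13, 39]
Sum = 52


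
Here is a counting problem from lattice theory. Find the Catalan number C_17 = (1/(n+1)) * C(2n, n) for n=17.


C(n) = C(2n, n) / (n+1).
C(34, 17) = 2333606220
C(17) = 2333606220 / 18 = 129644790


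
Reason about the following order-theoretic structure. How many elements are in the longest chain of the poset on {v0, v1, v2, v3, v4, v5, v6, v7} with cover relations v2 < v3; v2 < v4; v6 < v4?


A chain is a totally ordered subset; we count the number of elements in a maximum chain.
Compute, for each element x, the size of the longest chain ending at x:
  v0: 1
  v1: 1
  v2: 1
  v5: 1
  v6: 1
  v7: 1
  ...
A maximum chain: v2 < v3
Number of elements in the longest chain: 2


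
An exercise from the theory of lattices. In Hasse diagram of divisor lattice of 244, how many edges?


A cover relation a -< b holds when a < b with no c strictly between.
Cover relations:
  1 -< 2
  1 -< 61
  2 -< 4
  2 -< 122
  4 -< 244
  61 -< 122
  122 -< 244
Total: 7


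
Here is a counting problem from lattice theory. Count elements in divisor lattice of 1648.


Divisors of 1648: [1, 2, 4, 8, 16, 103, 206, 412, 824, 1648]
Count: 10


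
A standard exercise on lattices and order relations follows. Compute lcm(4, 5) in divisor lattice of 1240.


In a divisor lattice, join = lcm (least common multiple).
gcd(4,5) = 1
lcm(4,5) = 4*5/gcd = 20/1 = 20


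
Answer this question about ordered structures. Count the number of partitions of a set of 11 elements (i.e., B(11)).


B(n) = number of set partitions of an n-element set.
B(n) satisfies the recurrence: B(n+1) = sum_k C(n,k)*B(k).
B(11) = 678570


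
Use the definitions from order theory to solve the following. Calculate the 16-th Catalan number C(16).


C(n) = C(2n, n) / (n+1).
C(32, 16) = 601080390
C(16) = 601080390 / 17 = 35357670


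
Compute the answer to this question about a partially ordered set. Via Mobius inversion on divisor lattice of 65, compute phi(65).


phi(n) = n * prod_{p|n} (1 - 1/p).
Prime divisors of 65: [5, 13]
phi(65) = 65 * (1 - 1/5) * (1 - 1/13)
phi(65) = 48


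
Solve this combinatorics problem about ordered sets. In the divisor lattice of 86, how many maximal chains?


A maximal chain goes from the minimum element to a maximal element via cover relations.
Counting all min-to-max paths in the cover graph.
Total maximal chains: 2


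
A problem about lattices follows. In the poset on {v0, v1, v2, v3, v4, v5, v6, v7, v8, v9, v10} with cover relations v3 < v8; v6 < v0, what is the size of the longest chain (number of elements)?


A chain is a totally ordered subset; we count the number of elements in a maximum chain.
Compute, for each element x, the size of the longest chain ending at x:
  v1: 1
  v2: 1
  v3: 1
  v4: 1
  v5: 1
  v6: 1
  ...
A maximum chain: v6 < v0
Number of elements in the longest chain: 2


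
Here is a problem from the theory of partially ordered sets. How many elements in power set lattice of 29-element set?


Power set = 2^n.
2^29 = 536870912


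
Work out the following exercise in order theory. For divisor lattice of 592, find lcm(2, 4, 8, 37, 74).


In a divisor lattice, join = lcm (least common multiple).
Compute lcm iteratively: start with first element, then lcm(current, next).
Elements: [2, 4, 8, 37, 74]
lcm(2,4) = 4
lcm(4,8) = 8
lcm(8,37) = 296
lcm(296,74) = 296
Final lcm = 296


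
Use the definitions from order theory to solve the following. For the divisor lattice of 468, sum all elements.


sigma(n) = sum of divisors.
Divisors of 468: [1, 2, 3, 4, 6, 9, 12, 13, 18, 26, 36, 39, 52, 78, 117, 156, 234, 468]
Sum = 1274


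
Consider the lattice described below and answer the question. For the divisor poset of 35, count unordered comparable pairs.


A comparable pair {a,b} has a < b or b < a in the order.
Count unordered pairs where one element is strictly below the other.
Examples: {1,5}, {1,7}, {1,35}, {5,35}, ...
Total comparable pairs: 5


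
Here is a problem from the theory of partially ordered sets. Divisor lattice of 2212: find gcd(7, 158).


In a divisor lattice, meet = gcd (greatest common divisor).
By Euclidean algorithm or factoring: gcd(7,158) = 1


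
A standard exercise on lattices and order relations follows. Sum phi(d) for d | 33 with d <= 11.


Divisors of 33 up to 11: [1, 3, 11]
phi values: [1, 2, 10]
Sum = 13


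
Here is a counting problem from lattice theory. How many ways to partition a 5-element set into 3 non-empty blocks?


S(n,k) = k*S(n-1,k) + S(n-1,k-1).
S(4,3) = 6, S(4,2) = 7
S(5,3) = 3*6 + 7 = 18 + 7
S(5,3) = 25


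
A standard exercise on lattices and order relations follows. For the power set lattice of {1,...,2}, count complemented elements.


An element a is complemented if some b has a meet b = bottom, a join b = top.
every subset A has complement S\A, so all elements are complemented.
Complemented elements: {}, {1}, {2}, {1,2}
Count: 4


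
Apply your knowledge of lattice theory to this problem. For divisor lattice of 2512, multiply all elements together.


Divisors of 2512: [1, 2, 4, 8, 16, 157, 314, 628, 1256, 2512]
Product = n^(d(n)/2) = 2512^(10/2)
Product = 100022608259448832


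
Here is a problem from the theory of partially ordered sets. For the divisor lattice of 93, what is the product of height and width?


Height = length of longest chain minus 1; width = size of largest antichain.
A maximum chain: 1 | 31 | 93  (height 2).
A maximum antichain: {3, 31}  (width 2).
Product = 2 * 2 = 4


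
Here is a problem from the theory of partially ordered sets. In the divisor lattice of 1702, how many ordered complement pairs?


Complement pair (a,b): a meet b = bottom, a join b = top.
Here: gcd(a,b)=1 and lcm(a,b)=1702, i.e. a*b=1702 with a,b coprime.
Pairs found: (1,1702), (2,851), (23,74), (37,46), ... (4 more)
Total ordered pairs: 8


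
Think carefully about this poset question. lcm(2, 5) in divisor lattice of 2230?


Join=lcm.
gcd(2,5)=1
lcm=10


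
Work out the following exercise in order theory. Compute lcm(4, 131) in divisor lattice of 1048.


In a divisor lattice, join = lcm (least common multiple).
gcd(4,131) = 1
lcm(4,131) = 4*131/gcd = 524/1 = 524


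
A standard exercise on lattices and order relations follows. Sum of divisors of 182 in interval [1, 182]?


Interval [1,182] in divisors of 182: [1, 2, 7, 13, 14, 26, 91, 182]
Sum = 336


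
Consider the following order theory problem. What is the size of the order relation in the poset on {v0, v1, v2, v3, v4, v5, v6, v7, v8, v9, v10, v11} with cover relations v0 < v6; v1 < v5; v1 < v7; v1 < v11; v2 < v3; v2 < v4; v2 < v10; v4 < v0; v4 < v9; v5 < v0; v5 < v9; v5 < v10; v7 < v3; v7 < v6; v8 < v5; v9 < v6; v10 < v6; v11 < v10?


The order relation is {(a,b) : a <= b}, reflexive so it includes (a,a).
Examples: (v0,v0), (v0,v6), (v1,v0), (v1,v1), (v1,v10), ...
Total ordered pairs: 45


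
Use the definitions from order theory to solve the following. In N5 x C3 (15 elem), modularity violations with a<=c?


Modular law: if a <= c then a v (b ^ c) = (a v b) ^ c.
Check all triples (a,b,c) with a <= c among 15 elements.
  e.g. a=(a,0), b=(c,0), c=(b,0): lhs=(a,0) != rhs=(b,0)
  e.g. a=(a,0), b=(c,1), c=(b,0): lhs=(a,0) != rhs=(b,0)
Total violating triples: 18


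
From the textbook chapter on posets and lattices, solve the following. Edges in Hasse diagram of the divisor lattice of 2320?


A cover relation a -< b holds when a < b with no c strictly between.
Cover relations:
  1 -< 2
  1 -< 5
  1 -< 29
  2 -< 4
  2 -< 10
  2 -< 58
  4 -< 8
  4 -< 20
  ...28 more
Total: 36


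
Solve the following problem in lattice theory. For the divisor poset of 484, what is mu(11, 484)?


In a divisor lattice, mu(a,b) = mu(b/a) where mu is the classical Mobius function.
b/a = 484/11 = 44
Prime factorization of 44: primes [2, 11]
44 is not squarefree, so mu(44) = 0


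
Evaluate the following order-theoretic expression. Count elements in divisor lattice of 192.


Divisors of 192: [1, 2, 3, 4, 6, 8, 12, 16, 24, 32, 48, 64, 96, 192]
Count: 14


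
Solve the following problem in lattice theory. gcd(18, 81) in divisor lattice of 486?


Meet=gcd.
gcd(18,81)=9


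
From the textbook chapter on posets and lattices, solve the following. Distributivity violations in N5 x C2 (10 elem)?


Distributive law: a ^ (b v c) = (a ^ b) v (a ^ c).
Check all 10^3 = 1000 ordered triples (a,b,c).
  e.g. a=(b,0), b=(a,0), c=(c,0): lhs=(b,0) != rhs=(a,0)
  e.g. a=(b,0), b=(a,0), c=(c,1): lhs=(b,0) != rhs=(a,0)
Total violating triples: 16


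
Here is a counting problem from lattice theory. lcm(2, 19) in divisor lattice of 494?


Join=lcm.
gcd(2,19)=1
lcm=38


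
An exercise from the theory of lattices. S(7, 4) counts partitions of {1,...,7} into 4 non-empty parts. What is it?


S(n,k) = k*S(n-1,k) + S(n-1,k-1).
S(6,4) = 65, S(6,3) = 90
S(7,4) = 4*65 + 90 = 260 + 90
S(7,4) = 350


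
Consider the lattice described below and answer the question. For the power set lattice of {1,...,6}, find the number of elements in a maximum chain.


A chain is a totally ordered subset; we count the number of elements in a maximum chain.
Compute, for each element x, the size of the longest chain ending at x:
  {}: 1
  {1}: 2
  {2}: 2
  {3}: 2
  {4}: 2
  {5}: 2
  ...
A maximum chain: {} < {1} < {1,2} < {1,2,3} < {1,2,3,4} < {1,2,3,4,5} < {1,2,3,4,5,6}
Number of elements in the longest chain: 7


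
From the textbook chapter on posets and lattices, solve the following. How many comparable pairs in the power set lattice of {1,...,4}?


A comparable pair {a,b} has a < b or b < a in the order.
Count unordered pairs where one element is strictly below the other.
Examples: {{},{1}}, {{},{2}}, {{},{3}}, {{},{4}}, ...
Total comparable pairs: 65


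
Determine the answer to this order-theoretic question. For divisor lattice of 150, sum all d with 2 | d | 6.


Interval [2,6] in divisors of 150: [2, 6]
Sum = 8


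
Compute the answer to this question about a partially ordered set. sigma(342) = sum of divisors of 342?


sigma(n) = sum of divisors.
Divisors of 342: [1, 2, 3, 6, 9, 18, 19, 38, 57, 114, 171, 342]
Sum = 780


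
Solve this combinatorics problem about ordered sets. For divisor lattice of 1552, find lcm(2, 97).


In a divisor lattice, join = lcm (least common multiple).
Compute lcm iteratively: start with first element, then lcm(current, next).
Elements: [2, 97]
lcm(2,97) = 194
Final lcm = 194


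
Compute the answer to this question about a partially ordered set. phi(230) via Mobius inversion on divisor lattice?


phi(n) = n * prod_{p|n} (1 - 1/p).
Prime divisors of 230: [2, 5, 23]
phi(230) = 230 * (1 - 1/2) * (1 - 1/5) * (1 - 1/23)
phi(230) = 88


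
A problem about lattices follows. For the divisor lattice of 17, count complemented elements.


An element a is complemented if some b has a meet b = bottom, a join b = top.
a is complemented iff gcd(a, n/a)=1, i.e. a is a unitary divisor of 17.
Complemented elements: 1, 17
Count: 2


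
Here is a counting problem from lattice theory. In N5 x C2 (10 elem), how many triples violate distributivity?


Distributive law: a ^ (b v c) = (a ^ b) v (a ^ c).
Check all 10^3 = 1000 ordered triples (a,b,c).
  e.g. a=(b,0), b=(a,0), c=(c,0): lhs=(b,0) != rhs=(a,0)
  e.g. a=(b,0), b=(a,0), c=(c,1): lhs=(b,0) != rhs=(a,0)
Total violating triples: 16


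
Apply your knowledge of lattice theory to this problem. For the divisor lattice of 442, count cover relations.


A cover relation a -< b holds when a < b with no c strictly between.
Cover relations:
  1 -< 2
  1 -< 13
  1 -< 17
  2 -< 26
  2 -< 34
  13 -< 26
  13 -< 221
  17 -< 34
  ...4 more
Total: 12


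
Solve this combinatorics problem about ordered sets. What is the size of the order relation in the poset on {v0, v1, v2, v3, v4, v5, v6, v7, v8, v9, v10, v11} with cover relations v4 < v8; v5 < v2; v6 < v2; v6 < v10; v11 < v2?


The order relation is {(a,b) : a <= b}, reflexive so it includes (a,a).
Examples: (v0,v0), (v1,v1), (v10,v10), (v11,v11), (v11,v2), ...
Total ordered pairs: 17


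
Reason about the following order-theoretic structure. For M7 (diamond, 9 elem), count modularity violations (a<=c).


Modular law: if a <= c then a v (b ^ c) = (a v b) ^ c.
Check all triples (a,b,c) with a <= c among 9 elements.
This lattice is modular (diamonds M_m and their chain-products are modular).
Total violating triples: 0


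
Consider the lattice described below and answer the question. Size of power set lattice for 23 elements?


Power set = 2^n.
2^23 = 8388608


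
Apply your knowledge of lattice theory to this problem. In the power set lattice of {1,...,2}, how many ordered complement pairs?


Complement pair (a,b): a meet b = bottom, a join b = top.
Here: A intersect B = {} and A union B = {1,...,2}.
Pairs found: ({},{1,2}), ({1},{2}), ({2},{1}), ({1,2},{})
Total ordered pairs: 4


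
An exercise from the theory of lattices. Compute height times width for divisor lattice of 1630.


Height = length of longest chain minus 1; width = size of largest antichain.
A maximum chain: 1 | 163 | 815 | 1630  (height 3).
A maximum antichain: {2, 5, 163}  (width 3).
Product = 3 * 3 = 9


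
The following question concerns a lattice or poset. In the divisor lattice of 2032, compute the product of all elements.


Divisors of 2032: [1, 2, 4, 8, 16, 127, 254, 508, 1016, 2032]
Product = n^(d(n)/2) = 2032^(10/2)
Product = 34643241239314432


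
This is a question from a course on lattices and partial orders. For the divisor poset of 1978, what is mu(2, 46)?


In a divisor lattice, mu(a,b) = mu(b/a) where mu is the classical Mobius function.
b/a = 46/2 = 23
Prime factorization of 23: primes [23]
23 is squarefree with 1 prime factor(s), so mu(23) = (-1)^1 = -1


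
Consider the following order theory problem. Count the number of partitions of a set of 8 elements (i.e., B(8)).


B(n) = number of set partitions of an n-element set.
B(n) satisfies the recurrence: B(n+1) = sum_k C(n,k)*B(k).
B(8) = 4140


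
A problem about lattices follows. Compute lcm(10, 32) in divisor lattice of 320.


In a divisor lattice, join = lcm (least common multiple).
gcd(10,32) = 2
lcm(10,32) = 10*32/gcd = 320/2 = 160


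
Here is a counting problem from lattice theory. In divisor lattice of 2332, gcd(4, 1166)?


Meet=gcd.
gcd(4,1166)=2


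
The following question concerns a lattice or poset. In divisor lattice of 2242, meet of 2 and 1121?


In a divisor lattice, meet = gcd (greatest common divisor).
By Euclidean algorithm or factoring: gcd(2,1121) = 1


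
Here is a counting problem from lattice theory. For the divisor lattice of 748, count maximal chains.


A maximal chain goes from the minimum element to a maximal element via cover relations.
Counting all min-to-max paths in the cover graph.
Total maximal chains: 12


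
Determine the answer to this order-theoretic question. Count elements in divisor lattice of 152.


Divisors of 152: [1, 2, 4, 8, 19, 38, 76, 152]
Count: 8


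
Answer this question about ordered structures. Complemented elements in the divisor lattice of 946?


An element a is complemented if some b has a meet b = bottom, a join b = top.
a is complemented iff gcd(a, n/a)=1, i.e. a is a unitary divisor of 946.
Complemented elements: 1, 2, 11, 22, 43, 86, ... (2 more)
Count: 8


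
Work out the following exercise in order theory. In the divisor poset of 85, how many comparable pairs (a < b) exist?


A comparable pair {a,b} has a < b or b < a in the order.
Count unordered pairs where one element is strictly below the other.
Examples: {1,5}, {1,17}, {1,85}, {5,85}, ...
Total comparable pairs: 5


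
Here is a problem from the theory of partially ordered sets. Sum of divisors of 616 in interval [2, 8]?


Interval [2,8] in divisors of 616: [2, 4, 8]
Sum = 14


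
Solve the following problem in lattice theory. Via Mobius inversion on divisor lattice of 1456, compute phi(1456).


phi(n) = n * prod_{p|n} (1 - 1/p).
Prime divisors of 1456: [2, 7, 13]
phi(1456) = 1456 * (1 - 1/2) * (1 - 1/7) * (1 - 1/13)
phi(1456) = 576


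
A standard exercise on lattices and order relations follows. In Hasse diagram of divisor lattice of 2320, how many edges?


A cover relation a -< b holds when a < b with no c strictly between.
Cover relations:
  1 -< 2
  1 -< 5
  1 -< 29
  2 -< 4
  2 -< 10
  2 -< 58
  4 -< 8
  4 -< 20
  ...28 more
Total: 36


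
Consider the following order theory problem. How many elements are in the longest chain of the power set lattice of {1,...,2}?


A chain is a totally ordered subset; we count the number of elements in a maximum chain.
Compute, for each element x, the size of the longest chain ending at x:
  {}: 1
  {1}: 2
  {2}: 2
  {1,2}: 3
A maximum chain: {} < {1} < {1,2}
Number of elements in the longest chain: 3


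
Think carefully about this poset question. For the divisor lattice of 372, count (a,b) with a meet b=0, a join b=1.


Complement pair (a,b): a meet b = bottom, a join b = top.
Here: gcd(a,b)=1 and lcm(a,b)=372, i.e. a*b=372 with a,b coprime.
Pairs found: (1,372), (3,124), (4,93), (12,31), ... (4 more)
Total ordered pairs: 8


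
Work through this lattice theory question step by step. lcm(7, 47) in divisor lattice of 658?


Join=lcm.
gcd(7,47)=1
lcm=329


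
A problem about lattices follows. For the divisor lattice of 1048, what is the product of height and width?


Height = length of longest chain minus 1; width = size of largest antichain.
A maximum chain: 1 | 131 | 262 | 524 | 1048  (height 4).
A maximum antichain: {2, 131}  (width 2).
Product = 4 * 2 = 8


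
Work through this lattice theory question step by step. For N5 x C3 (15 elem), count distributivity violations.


Distributive law: a ^ (b v c) = (a ^ b) v (a ^ c).
Check all 15^3 = 3375 ordered triples (a,b,c).
  e.g. a=(b,0), b=(a,0), c=(c,0): lhs=(b,0) != rhs=(a,0)
  e.g. a=(b,0), b=(a,0), c=(c,1): lhs=(b,0) != rhs=(a,0)
Total violating triples: 54


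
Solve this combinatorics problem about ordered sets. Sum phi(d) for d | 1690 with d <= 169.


Divisors of 1690 up to 169: [1, 2, 5, 10, 13, 26, 65, 130, 169]
phi values: [1, 1, 4, 4, 12, 12, 48, 48, 156]
Sum = 286


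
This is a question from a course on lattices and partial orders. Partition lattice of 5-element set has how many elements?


B(n) = number of set partitions of an n-element set.
B(n) satisfies the recurrence: B(n+1) = sum_k C(n,k)*B(k).
B(5) = 52


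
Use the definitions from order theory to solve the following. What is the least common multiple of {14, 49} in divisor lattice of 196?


In a divisor lattice, join = lcm (least common multiple).
Compute lcm iteratively: start with first element, then lcm(current, next).
Elements: [14, 49]
lcm(14,49) = 98
Final lcm = 98


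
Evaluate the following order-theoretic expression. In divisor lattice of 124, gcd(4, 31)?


Meet=gcd.
gcd(4,31)=1


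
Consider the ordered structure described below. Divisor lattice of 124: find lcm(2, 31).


In a divisor lattice, join = lcm (least common multiple).
gcd(2,31) = 1
lcm(2,31) = 2*31/gcd = 62/1 = 62


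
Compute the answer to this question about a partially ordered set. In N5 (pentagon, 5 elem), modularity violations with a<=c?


Modular law: if a <= c then a v (b ^ c) = (a v b) ^ c.
Check all triples (a,b,c) with a <= c among 5 elements.
  e.g. a=a, b=c, c=b: lhs=a != rhs=b
Total violating triples: 1


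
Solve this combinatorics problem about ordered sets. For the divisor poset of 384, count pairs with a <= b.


The order relation is {(a,b) : a <= b}, reflexive so it includes (a,a).
Examples: (1,1), (1,12), (1,128), (1,16), (1,192), ...
Total ordered pairs: 108


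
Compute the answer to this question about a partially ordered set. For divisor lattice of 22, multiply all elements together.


Divisors of 22: [1, 2, 11, 22]
Product = n^(d(n)/2) = 22^(4/2)
Product = 484


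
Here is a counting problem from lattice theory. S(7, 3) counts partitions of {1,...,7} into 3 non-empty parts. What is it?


S(n,k) = k*S(n-1,k) + S(n-1,k-1).
S(6,3) = 90, S(6,2) = 31
S(7,3) = 3*90 + 31 = 270 + 31
S(7,3) = 301


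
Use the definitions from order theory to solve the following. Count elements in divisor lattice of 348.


Divisors of 348: [1, 2, 3, 4, 6, 12, 29, 58, 87, 116, 174, 348]
Count: 12


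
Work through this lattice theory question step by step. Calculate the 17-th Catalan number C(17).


C(n) = C(2n, n) / (n+1).
C(34, 17) = 2333606220
C(17) = 2333606220 / 18 = 129644790


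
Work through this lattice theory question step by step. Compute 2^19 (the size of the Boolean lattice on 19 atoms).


Power set = 2^n.
2^19 = 524288


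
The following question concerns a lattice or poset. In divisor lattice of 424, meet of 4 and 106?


In a divisor lattice, meet = gcd (greatest common divisor).
By Euclidean algorithm or factoring: gcd(4,106) = 2


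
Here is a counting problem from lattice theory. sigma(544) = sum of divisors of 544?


sigma(n) = sum of divisors.
Divisors of 544: [1, 2, 4, 8, 16, 17, 32, 34, 68, 136, 272, 544]
Sum = 1134


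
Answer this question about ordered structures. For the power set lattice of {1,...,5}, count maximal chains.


A maximal chain goes from the minimum element to a maximal element via cover relations.
Counting all min-to-max paths in the cover graph.
Total maximal chains: 120


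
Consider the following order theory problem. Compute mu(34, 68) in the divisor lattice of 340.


In a divisor lattice, mu(a,b) = mu(b/a) where mu is the classical Mobius function.
b/a = 68/34 = 2
Prime factorization of 2: primes [2]
2 is squarefree with 1 prime factor(s), so mu(2) = (-1)^1 = -1


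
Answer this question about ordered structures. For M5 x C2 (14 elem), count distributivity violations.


Distributive law: a ^ (b v c) = (a ^ b) v (a ^ c).
Check all 14^3 = 2744 ordered triples (a,b,c).
  e.g. a=(a1,0), b=(a2,0), c=(a3,0): lhs=(a1,0) != rhs=(0,0)
  e.g. a=(a1,0), b=(a2,0), c=(a3,1): lhs=(a1,0) != rhs=(0,0)
Total violating triples: 480


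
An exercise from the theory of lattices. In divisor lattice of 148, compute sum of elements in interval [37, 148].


Interval [37,148] in divisors of 148: [37, 74, 148]
Sum = 259


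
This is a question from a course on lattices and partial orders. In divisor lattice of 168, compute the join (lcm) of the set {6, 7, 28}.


In a divisor lattice, join = lcm (least common multiple).
Compute lcm iteratively: start with first element, then lcm(current, next).
Elements: [6, 7, 28]
lcm(6,7) = 42
lcm(42,28) = 84
Final lcm = 84


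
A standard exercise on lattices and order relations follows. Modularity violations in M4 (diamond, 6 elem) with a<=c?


Modular law: if a <= c then a v (b ^ c) = (a v b) ^ c.
Check all triples (a,b,c) with a <= c among 6 elements.
This lattice is modular (diamonds M_m and their chain-products are modular).
Total violating triples: 0


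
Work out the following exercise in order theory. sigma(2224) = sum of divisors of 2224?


sigma(n) = sum of divisors.
Divisors of 2224: [1, 2, 4, 8, 16, 139, 278, 556, 1112, 2224]
Sum = 4340


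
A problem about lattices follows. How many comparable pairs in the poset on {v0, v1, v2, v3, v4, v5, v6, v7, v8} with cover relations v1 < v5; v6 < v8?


A comparable pair {a,b} has a < b or b < a in the order.
Count unordered pairs where one element is strictly below the other.
Examples: {v1,v5}, {v6,v8}
Total comparable pairs: 2


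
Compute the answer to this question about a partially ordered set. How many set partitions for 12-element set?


B(n) = number of set partitions of an n-element set.
B(n) satisfies the recurrence: B(n+1) = sum_k C(n,k)*B(k).
B(12) = 4213597


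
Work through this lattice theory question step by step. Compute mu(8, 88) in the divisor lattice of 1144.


In a divisor lattice, mu(a,b) = mu(b/a) where mu is the classical Mobius function.
b/a = 88/8 = 11
Prime factorization of 11: primes [11]
11 is squarefree with 1 prime factor(s), so mu(11) = (-1)^1 = -1


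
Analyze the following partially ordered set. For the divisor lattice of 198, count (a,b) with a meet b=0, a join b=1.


Complement pair (a,b): a meet b = bottom, a join b = top.
Here: gcd(a,b)=1 and lcm(a,b)=198, i.e. a*b=198 with a,b coprime.
Pairs found: (1,198), (2,99), (9,22), (11,18), ... (4 more)
Total ordered pairs: 8


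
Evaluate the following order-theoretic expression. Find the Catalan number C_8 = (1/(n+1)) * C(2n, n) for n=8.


C(n) = C(2n, n) / (n+1).
C(16, 8) = 12870
C(8) = 12870 / 9 = 1430


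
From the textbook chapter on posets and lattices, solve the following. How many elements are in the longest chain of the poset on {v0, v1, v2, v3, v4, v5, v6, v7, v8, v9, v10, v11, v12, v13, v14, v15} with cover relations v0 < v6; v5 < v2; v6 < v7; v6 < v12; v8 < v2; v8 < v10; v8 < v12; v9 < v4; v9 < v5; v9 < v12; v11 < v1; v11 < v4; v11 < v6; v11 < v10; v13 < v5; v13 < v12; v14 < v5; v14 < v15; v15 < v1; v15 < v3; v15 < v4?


A chain is a totally ordered subset; we count the number of elements in a maximum chain.
Compute, for each element x, the size of the longest chain ending at x:
  v0: 1
  v8: 1
  v9: 1
  v11: 1
  v13: 1
  v14: 1
  ...
A maximum chain: v14 < v15 < v1
Number of elements in the longest chain: 3


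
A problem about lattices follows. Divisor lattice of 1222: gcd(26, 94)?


Meet=gcd.
gcd(26,94)=2


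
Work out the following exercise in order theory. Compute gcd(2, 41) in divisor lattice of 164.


In a divisor lattice, meet = gcd (greatest common divisor).
By Euclidean algorithm or factoring: gcd(2,41) = 1


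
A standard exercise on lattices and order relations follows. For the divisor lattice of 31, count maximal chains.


A maximal chain goes from the minimum element to a maximal element via cover relations.
Counting all min-to-max paths in the cover graph.
Total maximal chains: 1


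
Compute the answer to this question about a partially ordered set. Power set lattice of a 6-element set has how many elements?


Power set = 2^n.
2^6 = 64


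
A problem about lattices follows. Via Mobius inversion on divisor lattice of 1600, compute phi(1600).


phi(n) = n * prod_{p|n} (1 - 1/p).
Prime divisors of 1600: [2, 5]
phi(1600) = 1600 * (1 - 1/2) * (1 - 1/5)
phi(1600) = 640


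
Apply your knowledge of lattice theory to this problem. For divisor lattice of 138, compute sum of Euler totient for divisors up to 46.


Divisors of 138 up to 46: [1, 2, 3, 6, 23, 46]
phi values: [1, 1, 2, 2, 22, 22]
Sum = 50


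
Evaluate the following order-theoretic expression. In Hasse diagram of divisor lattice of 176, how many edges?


A cover relation a -< b holds when a < b with no c strictly between.
Cover relations:
  1 -< 2
  1 -< 11
  2 -< 4
  2 -< 22
  4 -< 8
  4 -< 44
  8 -< 16
  8 -< 88
  ...5 more
Total: 13


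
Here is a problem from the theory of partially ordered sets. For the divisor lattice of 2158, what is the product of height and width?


Height = length of longest chain minus 1; width = size of largest antichain.
A maximum chain: 1 | 83 | 1079 | 2158  (height 3).
A maximum antichain: {2, 13, 83}  (width 3).
Product = 3 * 3 = 9


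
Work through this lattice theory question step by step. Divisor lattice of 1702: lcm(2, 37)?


Join=lcm.
gcd(2,37)=1
lcm=74


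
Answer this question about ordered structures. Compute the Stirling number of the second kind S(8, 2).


S(n,k) = k*S(n-1,k) + S(n-1,k-1).
S(7,2) = 63, S(7,1) = 1
S(8,2) = 2*63 + 1 = 126 + 1
S(8,2) = 127


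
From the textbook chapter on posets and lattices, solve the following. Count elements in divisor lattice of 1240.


Divisors of 1240: [1, 2, 4, 5, 8, 10, 20, 31, 40, 62, 124, 155, 248, 310, 620, 1240]
Count: 16


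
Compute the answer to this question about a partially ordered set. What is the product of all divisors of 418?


Divisors of 418: [1, 2, 11, 19, 22, 38, 209, 418]
Product = n^(d(n)/2) = 418^(8/2)
Product = 30528476176


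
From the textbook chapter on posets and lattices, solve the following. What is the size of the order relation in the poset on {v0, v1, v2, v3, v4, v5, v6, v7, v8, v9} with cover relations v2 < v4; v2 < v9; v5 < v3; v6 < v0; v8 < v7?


The order relation is {(a,b) : a <= b}, reflexive so it includes (a,a).
Examples: (v0,v0), (v1,v1), (v2,v2), (v2,v4), (v2,v9), ...
Total ordered pairs: 15


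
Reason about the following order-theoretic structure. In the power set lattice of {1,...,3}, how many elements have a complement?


An element a is complemented if some b has a meet b = bottom, a join b = top.
every subset A has complement S\A, so all elements are complemented.
Complemented elements: {}, {1}, {2}, {3}, {1,2}, {1,3}, ... (2 more)
Count: 8


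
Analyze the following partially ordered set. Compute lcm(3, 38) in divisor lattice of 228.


In a divisor lattice, join = lcm (least common multiple).
gcd(3,38) = 1
lcm(3,38) = 3*38/gcd = 114/1 = 114


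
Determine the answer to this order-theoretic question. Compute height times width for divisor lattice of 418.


Height = length of longest chain minus 1; width = size of largest antichain.
A maximum chain: 1 | 19 | 209 | 418  (height 3).
A maximum antichain: {2, 11, 19}  (width 3).
Product = 3 * 3 = 9


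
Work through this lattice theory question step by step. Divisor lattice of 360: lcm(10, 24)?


Join=lcm.
gcd(10,24)=2
lcm=120


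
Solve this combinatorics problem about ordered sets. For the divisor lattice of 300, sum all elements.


sigma(n) = sum of divisors.
Divisors of 300: [1, 2, 3, 4, 5, 6, 10, 12, 15, 20, 25, 30, 50, 60, 75, 100, 150, 300]
Sum = 868


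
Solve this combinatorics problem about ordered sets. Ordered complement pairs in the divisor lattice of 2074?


Complement pair (a,b): a meet b = bottom, a join b = top.
Here: gcd(a,b)=1 and lcm(a,b)=2074, i.e. a*b=2074 with a,b coprime.
Pairs found: (1,2074), (2,1037), (17,122), (34,61), ... (4 more)
Total ordered pairs: 8


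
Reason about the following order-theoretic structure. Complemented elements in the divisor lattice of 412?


An element a is complemented if some b has a meet b = bottom, a join b = top.
a is complemented iff gcd(a, n/a)=1, i.e. a is a unitary divisor of 412.
Complemented elements: 1, 4, 103, 412
Count: 4


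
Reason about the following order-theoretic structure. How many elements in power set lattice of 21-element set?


Power set = 2^n.
2^21 = 2097152


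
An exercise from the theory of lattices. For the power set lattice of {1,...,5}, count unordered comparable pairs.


A comparable pair {a,b} has a < b or b < a in the order.
Count unordered pairs where one element is strictly below the other.
Examples: {{},{1}}, {{},{2}}, {{},{3}}, {{},{4}}, ...
Total comparable pairs: 211


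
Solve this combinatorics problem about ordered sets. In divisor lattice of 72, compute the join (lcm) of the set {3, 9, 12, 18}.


In a divisor lattice, join = lcm (least common multiple).
Compute lcm iteratively: start with first element, then lcm(current, next).
Elements: [3, 9, 12, 18]
lcm(3,9) = 9
lcm(9,12) = 36
lcm(36,18) = 36
Final lcm = 36


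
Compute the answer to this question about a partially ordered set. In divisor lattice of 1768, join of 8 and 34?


In a divisor lattice, join = lcm (least common multiple).
gcd(8,34) = 2
lcm(8,34) = 8*34/gcd = 272/2 = 136


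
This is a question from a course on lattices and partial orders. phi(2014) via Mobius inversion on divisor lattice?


phi(n) = n * prod_{p|n} (1 - 1/p).
Prime divisors of 2014: [2, 19, 53]
phi(2014) = 2014 * (1 - 1/2) * (1 - 1/19) * (1 - 1/53)
phi(2014) = 936


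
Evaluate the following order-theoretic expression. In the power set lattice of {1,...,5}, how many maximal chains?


A maximal chain goes from the minimum element to a maximal element via cover relations.
Counting all min-to-max paths in the cover graph.
Total maximal chains: 120


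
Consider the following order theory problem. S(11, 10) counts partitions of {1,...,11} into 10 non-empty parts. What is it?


S(n,k) = k*S(n-1,k) + S(n-1,k-1).
S(10,10) = 1, S(10,9) = 45
S(11,10) = 10*1 + 45 = 10 + 45
S(11,10) = 55


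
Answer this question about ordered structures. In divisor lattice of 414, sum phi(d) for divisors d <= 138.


Divisors of 414 up to 138: [1, 2, 3, 6, 9, 18, 23, 46, 69, 138]
phi values: [1, 1, 2, 2, 6, 6, 22, 22, 44, 44]
Sum = 150


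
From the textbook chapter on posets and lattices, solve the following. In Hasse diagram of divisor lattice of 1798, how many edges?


A cover relation a -< b holds when a < b with no c strictly between.
Cover relations:
  1 -< 2
  1 -< 29
  1 -< 31
  2 -< 58
  2 -< 62
  29 -< 58
  29 -< 899
  31 -< 62
  ...4 more
Total: 12


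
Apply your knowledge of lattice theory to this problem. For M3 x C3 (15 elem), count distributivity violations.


Distributive law: a ^ (b v c) = (a ^ b) v (a ^ c).
Check all 15^3 = 3375 ordered triples (a,b,c).
  e.g. a=(a1,0), b=(a2,0), c=(a3,0): lhs=(a1,0) != rhs=(0,0)
  e.g. a=(a1,0), b=(a2,0), c=(a3,1): lhs=(a1,0) != rhs=(0,0)
Total violating triples: 162


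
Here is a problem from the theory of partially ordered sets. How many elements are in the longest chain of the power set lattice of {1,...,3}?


A chain is a totally ordered subset; we count the number of elements in a maximum chain.
Compute, for each element x, the size of the longest chain ending at x:
  {}: 1
  {1}: 2
  {2}: 2
  {3}: 2
  {1,2}: 3
  {1,3}: 3
  ...
A maximum chain: {} < {1} < {1,2} < {1,2,3}
Number of elements in the longest chain: 4


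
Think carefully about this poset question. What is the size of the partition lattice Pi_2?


B(n) = number of set partitions of an n-element set.
B(n) satisfies the recurrence: B(n+1) = sum_k C(n,k)*B(k).
B(2) = 2


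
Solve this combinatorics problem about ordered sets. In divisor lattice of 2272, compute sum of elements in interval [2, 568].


Interval [2,568] in divisors of 2272: [2, 4, 8, 142, 284, 568]
Sum = 1008


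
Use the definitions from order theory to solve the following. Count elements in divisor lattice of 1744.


Divisors of 1744: [1, 2, 4, 8, 16, 109, 218, 436, 872, 1744]
Count: 10


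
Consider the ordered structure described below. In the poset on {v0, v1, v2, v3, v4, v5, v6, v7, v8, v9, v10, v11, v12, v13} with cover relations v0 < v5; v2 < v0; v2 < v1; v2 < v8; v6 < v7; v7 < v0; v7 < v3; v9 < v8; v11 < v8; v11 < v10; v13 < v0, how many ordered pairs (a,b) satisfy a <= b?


The order relation is {(a,b) : a <= b}, reflexive so it includes (a,a).
Examples: (v0,v0), (v0,v5), (v1,v1), (v10,v10), (v11,v10), ...
Total ordered pairs: 31


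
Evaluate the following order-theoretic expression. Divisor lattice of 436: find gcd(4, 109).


In a divisor lattice, meet = gcd (greatest common divisor).
By Euclidean algorithm or factoring: gcd(4,109) = 1


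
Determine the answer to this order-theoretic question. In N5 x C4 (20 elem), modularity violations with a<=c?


Modular law: if a <= c then a v (b ^ c) = (a v b) ^ c.
Check all triples (a,b,c) with a <= c among 20 elements.
  e.g. a=(a,0), b=(c,0), c=(b,0): lhs=(a,0) != rhs=(b,0)
  e.g. a=(a,0), b=(c,1), c=(b,0): lhs=(a,0) != rhs=(b,0)
Total violating triples: 40


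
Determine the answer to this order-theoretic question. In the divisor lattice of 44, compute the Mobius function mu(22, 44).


In a divisor lattice, mu(a,b) = mu(b/a) where mu is the classical Mobius function.
b/a = 44/22 = 2
Prime factorization of 2: primes [2]
2 is squarefree with 1 prime factor(s), so mu(2) = (-1)^1 = -1


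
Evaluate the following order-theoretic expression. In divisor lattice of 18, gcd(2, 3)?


Meet=gcd.
gcd(2,3)=1


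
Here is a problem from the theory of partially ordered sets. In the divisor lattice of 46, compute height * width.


Height = length of longest chain minus 1; width = size of largest antichain.
A maximum chain: 1 | 23 | 46  (height 2).
A maximum antichain: {2, 23}  (width 2).
Product = 2 * 2 = 4


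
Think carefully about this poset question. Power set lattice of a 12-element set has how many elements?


Power set = 2^n.
2^12 = 4096


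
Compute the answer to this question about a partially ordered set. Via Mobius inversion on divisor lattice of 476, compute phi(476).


phi(n) = n * prod_{p|n} (1 - 1/p).
Prime divisors of 476: [2, 7, 17]
phi(476) = 476 * (1 - 1/2) * (1 - 1/7) * (1 - 1/17)
phi(476) = 192


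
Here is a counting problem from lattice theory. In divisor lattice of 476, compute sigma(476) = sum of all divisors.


sigma(n) = sum of divisors.
Divisors of 476: [1, 2, 4, 7, 14, 17, 28, 34, 68, 119, 238, 476]
Sum = 1008


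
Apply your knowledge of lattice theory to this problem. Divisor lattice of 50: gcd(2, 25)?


Meet=gcd.
gcd(2,25)=1


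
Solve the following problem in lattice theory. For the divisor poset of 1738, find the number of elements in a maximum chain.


A chain is a totally ordered subset; we count the number of elements in a maximum chain.
Compute, for each element x, the size of the longest chain ending at x:
  1: 1
  2: 2
  11: 2
  79: 2
  22: 3
  158: 3
  ...
A maximum chain: 1 < 2 < 22 < 1738
Number of elements in the longest chain: 4


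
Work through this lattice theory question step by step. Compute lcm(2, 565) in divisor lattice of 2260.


In a divisor lattice, join = lcm (least common multiple).
gcd(2,565) = 1
lcm(2,565) = 2*565/gcd = 1130/1 = 1130
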